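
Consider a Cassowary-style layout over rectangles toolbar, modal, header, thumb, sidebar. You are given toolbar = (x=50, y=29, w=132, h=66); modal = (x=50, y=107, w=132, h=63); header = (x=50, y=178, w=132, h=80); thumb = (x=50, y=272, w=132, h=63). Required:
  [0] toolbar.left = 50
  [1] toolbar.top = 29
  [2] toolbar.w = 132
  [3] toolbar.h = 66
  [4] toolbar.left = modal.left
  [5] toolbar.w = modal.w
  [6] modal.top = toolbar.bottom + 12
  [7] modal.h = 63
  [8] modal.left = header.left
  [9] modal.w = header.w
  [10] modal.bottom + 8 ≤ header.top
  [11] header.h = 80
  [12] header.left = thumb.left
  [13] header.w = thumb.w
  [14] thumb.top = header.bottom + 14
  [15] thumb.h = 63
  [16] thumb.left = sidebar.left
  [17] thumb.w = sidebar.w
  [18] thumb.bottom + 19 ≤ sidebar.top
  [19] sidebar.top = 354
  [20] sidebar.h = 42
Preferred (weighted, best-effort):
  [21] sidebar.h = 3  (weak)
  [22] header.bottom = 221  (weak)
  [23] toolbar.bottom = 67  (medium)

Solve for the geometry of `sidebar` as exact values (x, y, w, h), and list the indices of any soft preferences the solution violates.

sidebar = (x=50, y=354, w=132, h=42)
violated soft preferences: 21, 22, 23

1. sidebar.x = 50  [thumb.left = sidebar.left]
2. sidebar.w = 132  [thumb.w = sidebar.w]
3. sidebar.y = 354  [sidebar.top = 354]
4. sidebar.h = 42  [sidebar.h = 42]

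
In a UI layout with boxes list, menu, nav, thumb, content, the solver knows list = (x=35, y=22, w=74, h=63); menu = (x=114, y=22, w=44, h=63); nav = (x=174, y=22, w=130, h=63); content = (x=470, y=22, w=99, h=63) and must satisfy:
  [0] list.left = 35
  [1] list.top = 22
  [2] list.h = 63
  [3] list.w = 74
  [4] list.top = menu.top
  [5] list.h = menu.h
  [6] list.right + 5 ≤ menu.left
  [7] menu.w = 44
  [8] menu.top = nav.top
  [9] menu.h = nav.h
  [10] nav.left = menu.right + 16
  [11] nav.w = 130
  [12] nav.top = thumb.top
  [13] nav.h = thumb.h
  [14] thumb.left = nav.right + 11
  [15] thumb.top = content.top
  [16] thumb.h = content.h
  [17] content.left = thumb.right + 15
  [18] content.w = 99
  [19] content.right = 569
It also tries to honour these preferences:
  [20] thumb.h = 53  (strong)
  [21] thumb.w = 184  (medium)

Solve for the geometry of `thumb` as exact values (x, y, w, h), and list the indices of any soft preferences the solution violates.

1. thumb.y = 22  [nav.top = thumb.top]
2. thumb.h = 63  [nav.h = thumb.h]
3. thumb.x = 315  [thumb.left = nav.right + 11]
4. thumb.w = 140  [content.left = thumb.right + 15]

thumb = (x=315, y=22, w=140, h=63)
violated soft preferences: 20, 21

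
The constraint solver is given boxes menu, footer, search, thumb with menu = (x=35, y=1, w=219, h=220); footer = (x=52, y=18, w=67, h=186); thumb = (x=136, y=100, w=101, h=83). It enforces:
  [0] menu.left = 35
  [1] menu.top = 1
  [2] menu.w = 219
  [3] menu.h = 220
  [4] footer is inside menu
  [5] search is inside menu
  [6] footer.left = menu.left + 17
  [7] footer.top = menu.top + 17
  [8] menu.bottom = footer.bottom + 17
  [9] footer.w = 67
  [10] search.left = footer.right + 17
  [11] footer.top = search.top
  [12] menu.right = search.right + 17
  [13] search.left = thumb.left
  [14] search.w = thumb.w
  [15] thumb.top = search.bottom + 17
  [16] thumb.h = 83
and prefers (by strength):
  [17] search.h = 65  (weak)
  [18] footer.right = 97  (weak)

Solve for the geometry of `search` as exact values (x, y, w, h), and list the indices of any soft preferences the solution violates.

search = (x=136, y=18, w=101, h=65)
violated soft preferences: 18

1. search.x = 136  [search.left = footer.right + 17]
2. search.y = 18  [footer.top = search.top]
3. search.w = 101  [menu.right = search.right + 17]
4. search.h = 65  [thumb.top = search.bottom + 17]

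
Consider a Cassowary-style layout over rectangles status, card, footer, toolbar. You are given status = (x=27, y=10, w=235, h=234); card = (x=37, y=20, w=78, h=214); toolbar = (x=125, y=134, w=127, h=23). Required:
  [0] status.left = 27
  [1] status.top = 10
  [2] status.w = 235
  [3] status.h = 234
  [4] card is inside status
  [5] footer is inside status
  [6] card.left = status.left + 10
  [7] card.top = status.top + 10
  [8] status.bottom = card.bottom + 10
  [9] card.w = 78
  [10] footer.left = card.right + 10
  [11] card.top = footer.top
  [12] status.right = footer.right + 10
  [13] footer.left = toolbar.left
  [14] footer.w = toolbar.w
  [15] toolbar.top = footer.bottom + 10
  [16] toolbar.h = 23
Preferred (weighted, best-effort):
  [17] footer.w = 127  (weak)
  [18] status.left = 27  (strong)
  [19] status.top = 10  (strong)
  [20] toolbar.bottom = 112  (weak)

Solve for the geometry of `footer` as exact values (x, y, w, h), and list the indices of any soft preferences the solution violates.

1. footer.x = 125  [footer.left = card.right + 10]
2. footer.y = 20  [card.top = footer.top]
3. footer.w = 127  [status.right = footer.right + 10]
4. footer.h = 104  [toolbar.top = footer.bottom + 10]

footer = (x=125, y=20, w=127, h=104)
violated soft preferences: 20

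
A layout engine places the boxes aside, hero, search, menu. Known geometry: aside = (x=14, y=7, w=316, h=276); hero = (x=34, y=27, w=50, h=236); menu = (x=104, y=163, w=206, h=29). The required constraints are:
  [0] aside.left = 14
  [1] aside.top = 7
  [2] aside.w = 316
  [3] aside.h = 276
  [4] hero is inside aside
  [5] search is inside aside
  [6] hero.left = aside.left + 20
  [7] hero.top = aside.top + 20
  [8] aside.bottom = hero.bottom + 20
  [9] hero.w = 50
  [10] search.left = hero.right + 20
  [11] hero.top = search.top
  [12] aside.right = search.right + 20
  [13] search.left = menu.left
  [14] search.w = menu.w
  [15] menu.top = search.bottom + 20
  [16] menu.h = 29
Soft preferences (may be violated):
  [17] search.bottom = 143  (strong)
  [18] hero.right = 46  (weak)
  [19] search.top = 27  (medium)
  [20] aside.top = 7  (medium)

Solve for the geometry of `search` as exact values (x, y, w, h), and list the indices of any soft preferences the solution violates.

search = (x=104, y=27, w=206, h=116)
violated soft preferences: 18

1. search.x = 104  [search.left = hero.right + 20]
2. search.y = 27  [hero.top = search.top]
3. search.w = 206  [aside.right = search.right + 20]
4. search.h = 116  [menu.top = search.bottom + 20]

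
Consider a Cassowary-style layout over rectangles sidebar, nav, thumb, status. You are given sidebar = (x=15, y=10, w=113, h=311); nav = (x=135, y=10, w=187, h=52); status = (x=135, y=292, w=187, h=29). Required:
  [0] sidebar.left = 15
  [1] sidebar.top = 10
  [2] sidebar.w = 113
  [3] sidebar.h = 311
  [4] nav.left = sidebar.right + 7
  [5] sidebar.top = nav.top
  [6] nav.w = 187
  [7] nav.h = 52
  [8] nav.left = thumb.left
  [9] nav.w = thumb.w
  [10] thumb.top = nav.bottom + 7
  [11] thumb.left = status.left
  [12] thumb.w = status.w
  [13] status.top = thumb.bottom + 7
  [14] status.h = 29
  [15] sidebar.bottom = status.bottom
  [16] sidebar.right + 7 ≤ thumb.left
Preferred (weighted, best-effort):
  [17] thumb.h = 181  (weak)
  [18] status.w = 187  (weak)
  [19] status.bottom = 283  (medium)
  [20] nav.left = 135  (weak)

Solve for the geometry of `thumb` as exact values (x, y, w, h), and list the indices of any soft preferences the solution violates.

thumb = (x=135, y=69, w=187, h=216)
violated soft preferences: 17, 19

1. thumb.x = 135  [nav.left = thumb.left]
2. thumb.w = 187  [nav.w = thumb.w]
3. thumb.y = 69  [thumb.top = nav.bottom + 7]
4. thumb.h = 216  [status.top = thumb.bottom + 7]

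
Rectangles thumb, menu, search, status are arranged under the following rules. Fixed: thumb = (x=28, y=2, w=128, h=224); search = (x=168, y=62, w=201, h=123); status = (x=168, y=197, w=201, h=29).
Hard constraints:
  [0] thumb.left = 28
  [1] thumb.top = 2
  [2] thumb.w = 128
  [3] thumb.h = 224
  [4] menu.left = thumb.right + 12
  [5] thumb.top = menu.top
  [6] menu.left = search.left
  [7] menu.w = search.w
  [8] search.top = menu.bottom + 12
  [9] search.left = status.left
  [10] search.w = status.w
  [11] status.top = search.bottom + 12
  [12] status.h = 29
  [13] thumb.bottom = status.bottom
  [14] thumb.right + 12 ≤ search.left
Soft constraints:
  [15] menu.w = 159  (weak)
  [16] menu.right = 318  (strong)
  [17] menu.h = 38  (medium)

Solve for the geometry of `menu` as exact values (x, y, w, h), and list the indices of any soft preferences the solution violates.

menu = (x=168, y=2, w=201, h=48)
violated soft preferences: 15, 16, 17

1. menu.x = 168  [menu.left = thumb.right + 12]
2. menu.y = 2  [thumb.top = menu.top]
3. menu.w = 201  [menu.w = search.w]
4. menu.h = 48  [search.top = menu.bottom + 12]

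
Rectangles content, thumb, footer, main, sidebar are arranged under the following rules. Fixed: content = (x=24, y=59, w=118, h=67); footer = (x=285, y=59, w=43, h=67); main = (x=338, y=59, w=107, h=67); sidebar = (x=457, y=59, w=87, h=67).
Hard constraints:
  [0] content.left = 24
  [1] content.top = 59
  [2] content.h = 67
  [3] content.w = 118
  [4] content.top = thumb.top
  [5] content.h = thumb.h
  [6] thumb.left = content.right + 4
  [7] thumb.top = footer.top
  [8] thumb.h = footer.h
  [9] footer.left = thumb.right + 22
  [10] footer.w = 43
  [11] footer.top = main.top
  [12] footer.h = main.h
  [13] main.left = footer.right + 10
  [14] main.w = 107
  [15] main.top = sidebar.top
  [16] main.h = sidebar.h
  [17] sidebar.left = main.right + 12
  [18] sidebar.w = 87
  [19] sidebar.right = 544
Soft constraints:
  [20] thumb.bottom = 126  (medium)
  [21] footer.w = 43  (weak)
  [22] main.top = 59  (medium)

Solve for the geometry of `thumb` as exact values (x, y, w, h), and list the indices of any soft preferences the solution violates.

1. thumb.y = 59  [content.top = thumb.top]
2. thumb.h = 67  [content.h = thumb.h]
3. thumb.x = 146  [thumb.left = content.right + 4]
4. thumb.w = 117  [footer.left = thumb.right + 22]

thumb = (x=146, y=59, w=117, h=67)
violated soft preferences: none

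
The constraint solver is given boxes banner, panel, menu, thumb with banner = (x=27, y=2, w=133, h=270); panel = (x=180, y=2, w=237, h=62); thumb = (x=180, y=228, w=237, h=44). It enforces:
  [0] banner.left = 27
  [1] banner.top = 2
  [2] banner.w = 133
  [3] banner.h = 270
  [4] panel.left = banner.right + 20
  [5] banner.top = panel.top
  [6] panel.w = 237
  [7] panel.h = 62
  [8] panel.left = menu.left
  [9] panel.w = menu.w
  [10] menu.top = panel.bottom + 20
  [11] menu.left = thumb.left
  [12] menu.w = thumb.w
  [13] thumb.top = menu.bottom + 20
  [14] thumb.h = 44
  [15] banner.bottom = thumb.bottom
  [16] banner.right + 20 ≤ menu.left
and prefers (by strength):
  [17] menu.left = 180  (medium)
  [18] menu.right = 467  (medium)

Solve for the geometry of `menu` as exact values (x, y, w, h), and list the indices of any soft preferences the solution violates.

menu = (x=180, y=84, w=237, h=124)
violated soft preferences: 18

1. menu.x = 180  [panel.left = menu.left]
2. menu.w = 237  [panel.w = menu.w]
3. menu.y = 84  [menu.top = panel.bottom + 20]
4. menu.h = 124  [thumb.top = menu.bottom + 20]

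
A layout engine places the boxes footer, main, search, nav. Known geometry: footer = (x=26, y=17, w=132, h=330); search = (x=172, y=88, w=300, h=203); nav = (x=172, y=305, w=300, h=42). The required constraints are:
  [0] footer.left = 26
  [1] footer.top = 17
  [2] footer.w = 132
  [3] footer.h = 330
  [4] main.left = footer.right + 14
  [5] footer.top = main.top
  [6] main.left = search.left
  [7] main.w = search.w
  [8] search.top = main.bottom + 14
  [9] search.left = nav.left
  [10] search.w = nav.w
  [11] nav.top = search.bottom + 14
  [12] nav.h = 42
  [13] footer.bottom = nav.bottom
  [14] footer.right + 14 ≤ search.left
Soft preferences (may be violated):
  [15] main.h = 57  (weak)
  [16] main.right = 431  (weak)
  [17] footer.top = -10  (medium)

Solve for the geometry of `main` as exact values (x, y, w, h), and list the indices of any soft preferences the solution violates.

main = (x=172, y=17, w=300, h=57)
violated soft preferences: 16, 17

1. main.x = 172  [main.left = footer.right + 14]
2. main.y = 17  [footer.top = main.top]
3. main.w = 300  [main.w = search.w]
4. main.h = 57  [search.top = main.bottom + 14]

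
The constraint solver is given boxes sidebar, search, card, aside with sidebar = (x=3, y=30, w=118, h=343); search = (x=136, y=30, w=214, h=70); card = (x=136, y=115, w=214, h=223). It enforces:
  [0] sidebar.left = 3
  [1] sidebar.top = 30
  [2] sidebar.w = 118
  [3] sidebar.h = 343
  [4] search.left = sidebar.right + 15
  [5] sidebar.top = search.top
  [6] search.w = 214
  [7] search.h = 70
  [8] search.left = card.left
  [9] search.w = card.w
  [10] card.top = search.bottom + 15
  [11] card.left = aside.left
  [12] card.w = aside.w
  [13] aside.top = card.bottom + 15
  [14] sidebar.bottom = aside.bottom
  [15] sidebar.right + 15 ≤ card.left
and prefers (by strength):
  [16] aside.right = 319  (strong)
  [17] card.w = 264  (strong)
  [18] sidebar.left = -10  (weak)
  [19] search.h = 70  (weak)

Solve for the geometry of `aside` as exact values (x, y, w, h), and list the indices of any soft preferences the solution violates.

1. aside.x = 136  [card.left = aside.left]
2. aside.w = 214  [card.w = aside.w]
3. aside.y = 353  [aside.top = card.bottom + 15]
4. aside.h = 20  [sidebar.bottom = aside.bottom]

aside = (x=136, y=353, w=214, h=20)
violated soft preferences: 16, 17, 18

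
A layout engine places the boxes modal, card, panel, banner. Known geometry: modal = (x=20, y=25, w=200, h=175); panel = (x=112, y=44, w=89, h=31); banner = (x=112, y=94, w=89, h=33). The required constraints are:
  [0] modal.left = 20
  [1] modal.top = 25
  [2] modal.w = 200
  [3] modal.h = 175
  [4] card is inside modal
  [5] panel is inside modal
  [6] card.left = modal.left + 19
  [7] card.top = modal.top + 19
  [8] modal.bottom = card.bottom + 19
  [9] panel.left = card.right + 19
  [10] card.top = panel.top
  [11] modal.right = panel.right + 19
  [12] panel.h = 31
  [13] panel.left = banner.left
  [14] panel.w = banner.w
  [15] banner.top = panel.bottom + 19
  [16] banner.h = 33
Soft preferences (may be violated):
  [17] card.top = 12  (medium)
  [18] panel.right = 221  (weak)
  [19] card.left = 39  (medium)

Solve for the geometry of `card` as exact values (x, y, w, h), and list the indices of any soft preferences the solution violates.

1. card.x = 39  [card.left = modal.left + 19]
2. card.y = 44  [card.top = modal.top + 19]
3. card.h = 137  [modal.bottom = card.bottom + 19]
4. card.w = 54  [panel.left = card.right + 19]

card = (x=39, y=44, w=54, h=137)
violated soft preferences: 17, 18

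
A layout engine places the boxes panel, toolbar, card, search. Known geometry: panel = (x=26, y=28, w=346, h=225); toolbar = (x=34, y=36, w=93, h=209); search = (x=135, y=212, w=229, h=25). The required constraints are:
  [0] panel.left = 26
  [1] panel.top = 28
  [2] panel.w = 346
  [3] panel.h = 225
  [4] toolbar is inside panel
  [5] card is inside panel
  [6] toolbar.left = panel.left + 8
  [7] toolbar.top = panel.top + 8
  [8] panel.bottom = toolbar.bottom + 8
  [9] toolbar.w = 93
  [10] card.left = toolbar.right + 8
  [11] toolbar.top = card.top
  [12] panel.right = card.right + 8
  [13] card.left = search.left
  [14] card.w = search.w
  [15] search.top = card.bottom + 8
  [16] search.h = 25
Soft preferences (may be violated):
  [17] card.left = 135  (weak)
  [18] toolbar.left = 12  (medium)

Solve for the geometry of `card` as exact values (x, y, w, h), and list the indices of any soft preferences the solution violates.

1. card.x = 135  [card.left = toolbar.right + 8]
2. card.y = 36  [toolbar.top = card.top]
3. card.w = 229  [panel.right = card.right + 8]
4. card.h = 168  [search.top = card.bottom + 8]

card = (x=135, y=36, w=229, h=168)
violated soft preferences: 18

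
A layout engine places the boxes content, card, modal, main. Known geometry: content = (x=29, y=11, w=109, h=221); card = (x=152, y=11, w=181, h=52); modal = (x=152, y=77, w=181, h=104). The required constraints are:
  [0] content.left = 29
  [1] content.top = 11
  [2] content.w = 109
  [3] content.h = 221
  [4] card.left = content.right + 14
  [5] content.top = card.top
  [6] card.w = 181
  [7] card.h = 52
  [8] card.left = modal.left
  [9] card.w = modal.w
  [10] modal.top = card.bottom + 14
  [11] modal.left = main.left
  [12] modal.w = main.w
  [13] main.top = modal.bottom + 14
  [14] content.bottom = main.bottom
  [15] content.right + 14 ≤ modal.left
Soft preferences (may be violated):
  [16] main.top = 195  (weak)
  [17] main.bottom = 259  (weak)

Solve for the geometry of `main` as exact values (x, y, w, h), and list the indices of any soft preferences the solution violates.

1. main.x = 152  [modal.left = main.left]
2. main.w = 181  [modal.w = main.w]
3. main.y = 195  [main.top = modal.bottom + 14]
4. main.h = 37  [content.bottom = main.bottom]

main = (x=152, y=195, w=181, h=37)
violated soft preferences: 17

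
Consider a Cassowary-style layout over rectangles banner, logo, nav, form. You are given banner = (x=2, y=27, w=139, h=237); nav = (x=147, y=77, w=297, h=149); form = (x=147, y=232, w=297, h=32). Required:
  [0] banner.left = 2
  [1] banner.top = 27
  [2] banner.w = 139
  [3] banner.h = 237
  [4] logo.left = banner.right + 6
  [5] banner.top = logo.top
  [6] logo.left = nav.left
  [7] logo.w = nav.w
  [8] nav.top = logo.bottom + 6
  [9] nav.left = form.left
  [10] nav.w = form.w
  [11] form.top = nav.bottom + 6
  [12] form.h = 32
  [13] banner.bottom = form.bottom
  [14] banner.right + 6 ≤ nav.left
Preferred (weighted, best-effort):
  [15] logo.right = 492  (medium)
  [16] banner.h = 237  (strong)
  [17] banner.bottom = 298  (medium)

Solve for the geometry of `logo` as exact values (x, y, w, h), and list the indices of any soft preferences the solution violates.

1. logo.x = 147  [logo.left = banner.right + 6]
2. logo.y = 27  [banner.top = logo.top]
3. logo.w = 297  [logo.w = nav.w]
4. logo.h = 44  [nav.top = logo.bottom + 6]

logo = (x=147, y=27, w=297, h=44)
violated soft preferences: 15, 17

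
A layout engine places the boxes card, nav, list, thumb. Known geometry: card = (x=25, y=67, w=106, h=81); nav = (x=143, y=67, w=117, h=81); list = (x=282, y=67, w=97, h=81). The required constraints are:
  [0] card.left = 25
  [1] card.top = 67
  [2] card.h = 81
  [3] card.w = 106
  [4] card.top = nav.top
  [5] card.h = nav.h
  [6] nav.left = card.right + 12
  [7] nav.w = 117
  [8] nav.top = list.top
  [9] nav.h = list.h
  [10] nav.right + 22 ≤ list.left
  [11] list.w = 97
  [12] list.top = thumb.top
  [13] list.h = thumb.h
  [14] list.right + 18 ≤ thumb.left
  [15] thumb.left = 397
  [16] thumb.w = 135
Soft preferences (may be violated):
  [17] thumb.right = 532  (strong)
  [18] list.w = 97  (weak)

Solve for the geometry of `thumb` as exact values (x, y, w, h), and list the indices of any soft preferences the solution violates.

1. thumb.y = 67  [list.top = thumb.top]
2. thumb.h = 81  [list.h = thumb.h]
3. thumb.x = 397  [thumb.left = 397]
4. thumb.w = 135  [thumb.w = 135]

thumb = (x=397, y=67, w=135, h=81)
violated soft preferences: none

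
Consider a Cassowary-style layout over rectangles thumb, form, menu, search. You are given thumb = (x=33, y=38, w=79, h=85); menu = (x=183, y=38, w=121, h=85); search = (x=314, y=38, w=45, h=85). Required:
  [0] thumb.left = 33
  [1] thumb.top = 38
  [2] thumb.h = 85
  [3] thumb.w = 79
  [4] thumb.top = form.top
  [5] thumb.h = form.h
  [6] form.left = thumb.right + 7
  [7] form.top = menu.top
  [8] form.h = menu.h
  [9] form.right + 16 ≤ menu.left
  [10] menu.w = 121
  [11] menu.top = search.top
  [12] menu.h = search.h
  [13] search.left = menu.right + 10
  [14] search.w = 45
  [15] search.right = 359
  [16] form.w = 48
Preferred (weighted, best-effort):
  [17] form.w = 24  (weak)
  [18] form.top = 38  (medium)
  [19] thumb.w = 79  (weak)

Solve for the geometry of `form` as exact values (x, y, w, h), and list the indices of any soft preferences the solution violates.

1. form.y = 38  [thumb.top = form.top]
2. form.h = 85  [thumb.h = form.h]
3. form.x = 119  [form.left = thumb.right + 7]
4. form.w = 48  [form.w = 48]

form = (x=119, y=38, w=48, h=85)
violated soft preferences: 17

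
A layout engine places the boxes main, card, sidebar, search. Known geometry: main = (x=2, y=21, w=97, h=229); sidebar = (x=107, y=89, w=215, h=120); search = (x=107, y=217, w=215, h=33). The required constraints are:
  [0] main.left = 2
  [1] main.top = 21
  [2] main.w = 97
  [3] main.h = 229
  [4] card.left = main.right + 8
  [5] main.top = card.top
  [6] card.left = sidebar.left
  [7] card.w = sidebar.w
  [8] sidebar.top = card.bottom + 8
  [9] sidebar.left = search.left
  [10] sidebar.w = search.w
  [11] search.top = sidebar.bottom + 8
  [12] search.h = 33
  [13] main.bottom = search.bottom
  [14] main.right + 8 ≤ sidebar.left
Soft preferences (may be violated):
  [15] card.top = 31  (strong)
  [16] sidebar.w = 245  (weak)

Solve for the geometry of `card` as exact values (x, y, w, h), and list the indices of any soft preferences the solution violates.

card = (x=107, y=21, w=215, h=60)
violated soft preferences: 15, 16

1. card.x = 107  [card.left = main.right + 8]
2. card.y = 21  [main.top = card.top]
3. card.w = 215  [card.w = sidebar.w]
4. card.h = 60  [sidebar.top = card.bottom + 8]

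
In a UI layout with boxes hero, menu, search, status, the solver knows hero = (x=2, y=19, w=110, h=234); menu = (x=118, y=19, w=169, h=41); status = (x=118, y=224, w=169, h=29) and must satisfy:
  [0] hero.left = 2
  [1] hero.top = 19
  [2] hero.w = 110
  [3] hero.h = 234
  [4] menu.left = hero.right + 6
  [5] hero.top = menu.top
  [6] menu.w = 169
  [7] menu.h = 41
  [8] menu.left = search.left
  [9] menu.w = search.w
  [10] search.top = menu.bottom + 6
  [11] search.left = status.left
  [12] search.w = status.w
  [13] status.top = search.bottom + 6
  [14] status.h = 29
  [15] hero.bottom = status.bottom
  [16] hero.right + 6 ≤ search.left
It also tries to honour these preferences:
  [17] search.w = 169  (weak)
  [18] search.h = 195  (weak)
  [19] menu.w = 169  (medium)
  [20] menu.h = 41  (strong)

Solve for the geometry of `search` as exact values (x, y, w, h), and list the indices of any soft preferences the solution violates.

search = (x=118, y=66, w=169, h=152)
violated soft preferences: 18

1. search.x = 118  [menu.left = search.left]
2. search.w = 169  [menu.w = search.w]
3. search.y = 66  [search.top = menu.bottom + 6]
4. search.h = 152  [status.top = search.bottom + 6]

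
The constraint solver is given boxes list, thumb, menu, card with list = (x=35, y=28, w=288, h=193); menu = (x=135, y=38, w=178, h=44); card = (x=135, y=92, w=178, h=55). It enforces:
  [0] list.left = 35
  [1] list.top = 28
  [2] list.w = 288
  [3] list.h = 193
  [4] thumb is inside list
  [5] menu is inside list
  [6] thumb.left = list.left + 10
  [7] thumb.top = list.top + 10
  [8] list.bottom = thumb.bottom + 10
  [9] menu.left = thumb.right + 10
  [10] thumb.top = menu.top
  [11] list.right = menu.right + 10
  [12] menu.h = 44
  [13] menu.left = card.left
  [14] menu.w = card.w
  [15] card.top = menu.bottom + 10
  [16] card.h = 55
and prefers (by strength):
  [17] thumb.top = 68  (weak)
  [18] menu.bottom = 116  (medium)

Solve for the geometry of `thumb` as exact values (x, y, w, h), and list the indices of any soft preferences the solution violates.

thumb = (x=45, y=38, w=80, h=173)
violated soft preferences: 17, 18

1. thumb.x = 45  [thumb.left = list.left + 10]
2. thumb.y = 38  [thumb.top = list.top + 10]
3. thumb.h = 173  [list.bottom = thumb.bottom + 10]
4. thumb.w = 80  [menu.left = thumb.right + 10]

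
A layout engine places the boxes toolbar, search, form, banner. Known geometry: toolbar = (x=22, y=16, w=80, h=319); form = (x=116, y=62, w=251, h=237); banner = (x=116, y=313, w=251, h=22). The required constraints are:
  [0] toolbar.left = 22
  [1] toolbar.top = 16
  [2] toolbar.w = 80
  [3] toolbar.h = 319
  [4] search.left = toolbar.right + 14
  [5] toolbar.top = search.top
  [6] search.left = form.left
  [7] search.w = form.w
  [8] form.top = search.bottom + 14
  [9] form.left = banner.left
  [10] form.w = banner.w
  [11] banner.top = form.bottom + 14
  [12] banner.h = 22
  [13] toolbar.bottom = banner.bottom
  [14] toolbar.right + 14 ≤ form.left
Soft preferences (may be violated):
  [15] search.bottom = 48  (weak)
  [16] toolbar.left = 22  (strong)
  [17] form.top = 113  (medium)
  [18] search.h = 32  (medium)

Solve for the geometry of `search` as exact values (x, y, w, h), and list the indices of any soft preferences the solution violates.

search = (x=116, y=16, w=251, h=32)
violated soft preferences: 17

1. search.x = 116  [search.left = toolbar.right + 14]
2. search.y = 16  [toolbar.top = search.top]
3. search.w = 251  [search.w = form.w]
4. search.h = 32  [form.top = search.bottom + 14]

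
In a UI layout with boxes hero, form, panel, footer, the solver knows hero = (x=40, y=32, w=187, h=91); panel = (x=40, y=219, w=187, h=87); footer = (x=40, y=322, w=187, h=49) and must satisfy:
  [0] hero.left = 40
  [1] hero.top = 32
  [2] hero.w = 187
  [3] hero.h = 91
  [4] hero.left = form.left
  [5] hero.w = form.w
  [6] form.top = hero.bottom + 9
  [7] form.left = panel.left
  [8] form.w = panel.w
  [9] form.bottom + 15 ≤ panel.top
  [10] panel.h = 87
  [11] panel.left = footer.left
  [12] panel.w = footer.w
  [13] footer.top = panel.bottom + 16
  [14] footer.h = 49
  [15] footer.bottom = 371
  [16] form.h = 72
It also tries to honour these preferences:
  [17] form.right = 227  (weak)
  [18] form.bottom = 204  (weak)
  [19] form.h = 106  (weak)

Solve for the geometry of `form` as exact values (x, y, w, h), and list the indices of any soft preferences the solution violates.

form = (x=40, y=132, w=187, h=72)
violated soft preferences: 19

1. form.x = 40  [hero.left = form.left]
2. form.w = 187  [hero.w = form.w]
3. form.y = 132  [form.top = hero.bottom + 9]
4. form.h = 72  [form.h = 72]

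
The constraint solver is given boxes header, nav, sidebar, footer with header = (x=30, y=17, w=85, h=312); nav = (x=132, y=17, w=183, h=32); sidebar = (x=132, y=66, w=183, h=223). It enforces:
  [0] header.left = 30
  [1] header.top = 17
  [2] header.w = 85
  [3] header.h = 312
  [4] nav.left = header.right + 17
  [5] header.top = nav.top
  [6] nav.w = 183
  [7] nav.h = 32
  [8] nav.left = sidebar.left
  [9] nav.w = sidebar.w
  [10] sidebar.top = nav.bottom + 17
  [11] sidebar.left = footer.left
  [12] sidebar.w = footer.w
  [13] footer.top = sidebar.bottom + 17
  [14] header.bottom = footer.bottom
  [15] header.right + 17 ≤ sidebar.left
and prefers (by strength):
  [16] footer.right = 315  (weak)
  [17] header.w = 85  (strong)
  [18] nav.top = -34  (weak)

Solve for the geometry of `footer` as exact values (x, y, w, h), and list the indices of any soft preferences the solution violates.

footer = (x=132, y=306, w=183, h=23)
violated soft preferences: 18

1. footer.x = 132  [sidebar.left = footer.left]
2. footer.w = 183  [sidebar.w = footer.w]
3. footer.y = 306  [footer.top = sidebar.bottom + 17]
4. footer.h = 23  [header.bottom = footer.bottom]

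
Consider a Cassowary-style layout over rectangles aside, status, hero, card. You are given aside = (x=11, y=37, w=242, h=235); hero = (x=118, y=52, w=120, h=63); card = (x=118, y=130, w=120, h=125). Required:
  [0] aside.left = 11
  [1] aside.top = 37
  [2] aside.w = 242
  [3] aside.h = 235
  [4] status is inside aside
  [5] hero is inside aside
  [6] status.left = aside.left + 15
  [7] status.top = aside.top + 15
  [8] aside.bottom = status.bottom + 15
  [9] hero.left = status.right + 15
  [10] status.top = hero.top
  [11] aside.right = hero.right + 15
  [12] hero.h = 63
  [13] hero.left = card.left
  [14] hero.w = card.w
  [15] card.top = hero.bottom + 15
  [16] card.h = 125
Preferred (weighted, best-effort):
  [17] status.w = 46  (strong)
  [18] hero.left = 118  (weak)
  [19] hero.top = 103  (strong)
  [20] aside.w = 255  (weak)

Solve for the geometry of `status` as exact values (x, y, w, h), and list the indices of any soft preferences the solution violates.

1. status.x = 26  [status.left = aside.left + 15]
2. status.y = 52  [status.top = aside.top + 15]
3. status.h = 205  [aside.bottom = status.bottom + 15]
4. status.w = 77  [hero.left = status.right + 15]

status = (x=26, y=52, w=77, h=205)
violated soft preferences: 17, 19, 20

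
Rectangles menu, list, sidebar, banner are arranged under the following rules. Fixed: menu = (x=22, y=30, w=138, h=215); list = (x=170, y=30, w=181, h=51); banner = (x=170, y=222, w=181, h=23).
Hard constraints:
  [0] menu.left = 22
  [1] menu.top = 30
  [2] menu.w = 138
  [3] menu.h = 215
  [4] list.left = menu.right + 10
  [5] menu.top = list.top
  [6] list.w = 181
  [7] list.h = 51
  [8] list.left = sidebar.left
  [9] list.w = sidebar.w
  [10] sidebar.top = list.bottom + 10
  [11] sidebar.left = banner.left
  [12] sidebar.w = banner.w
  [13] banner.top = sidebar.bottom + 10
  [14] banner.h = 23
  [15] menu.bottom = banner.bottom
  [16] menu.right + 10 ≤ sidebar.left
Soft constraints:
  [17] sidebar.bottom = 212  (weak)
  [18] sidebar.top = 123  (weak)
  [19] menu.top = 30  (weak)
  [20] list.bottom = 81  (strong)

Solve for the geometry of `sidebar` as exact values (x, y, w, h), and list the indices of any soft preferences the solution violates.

1. sidebar.x = 170  [list.left = sidebar.left]
2. sidebar.w = 181  [list.w = sidebar.w]
3. sidebar.y = 91  [sidebar.top = list.bottom + 10]
4. sidebar.h = 121  [banner.top = sidebar.bottom + 10]

sidebar = (x=170, y=91, w=181, h=121)
violated soft preferences: 18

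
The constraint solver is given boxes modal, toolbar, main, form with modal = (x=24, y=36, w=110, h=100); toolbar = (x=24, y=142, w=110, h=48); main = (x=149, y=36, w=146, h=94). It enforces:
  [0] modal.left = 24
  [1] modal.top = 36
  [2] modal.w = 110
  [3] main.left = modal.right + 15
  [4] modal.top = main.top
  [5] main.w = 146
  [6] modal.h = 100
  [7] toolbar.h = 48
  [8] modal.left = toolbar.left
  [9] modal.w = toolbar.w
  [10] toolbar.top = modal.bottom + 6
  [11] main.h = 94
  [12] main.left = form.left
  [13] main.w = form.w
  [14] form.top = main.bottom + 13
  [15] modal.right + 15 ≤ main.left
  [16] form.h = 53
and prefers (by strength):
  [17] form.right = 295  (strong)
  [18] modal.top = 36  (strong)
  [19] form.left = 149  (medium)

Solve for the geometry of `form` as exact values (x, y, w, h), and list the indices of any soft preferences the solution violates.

form = (x=149, y=143, w=146, h=53)
violated soft preferences: none

1. form.x = 149  [main.left = form.left]
2. form.w = 146  [main.w = form.w]
3. form.y = 143  [form.top = main.bottom + 13]
4. form.h = 53  [form.h = 53]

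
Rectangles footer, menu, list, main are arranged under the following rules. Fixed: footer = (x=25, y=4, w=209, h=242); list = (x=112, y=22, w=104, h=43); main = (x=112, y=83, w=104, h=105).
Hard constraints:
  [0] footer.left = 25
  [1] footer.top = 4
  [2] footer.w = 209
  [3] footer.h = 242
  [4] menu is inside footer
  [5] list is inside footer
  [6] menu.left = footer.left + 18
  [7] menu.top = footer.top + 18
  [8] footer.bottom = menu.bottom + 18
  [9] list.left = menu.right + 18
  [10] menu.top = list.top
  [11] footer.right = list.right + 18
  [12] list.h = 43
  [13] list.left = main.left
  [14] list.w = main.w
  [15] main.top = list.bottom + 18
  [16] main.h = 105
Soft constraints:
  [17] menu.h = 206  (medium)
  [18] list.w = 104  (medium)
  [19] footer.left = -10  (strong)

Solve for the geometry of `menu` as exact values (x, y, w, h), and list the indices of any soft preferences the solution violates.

1. menu.x = 43  [menu.left = footer.left + 18]
2. menu.y = 22  [menu.top = footer.top + 18]
3. menu.h = 206  [footer.bottom = menu.bottom + 18]
4. menu.w = 51  [list.left = menu.right + 18]

menu = (x=43, y=22, w=51, h=206)
violated soft preferences: 19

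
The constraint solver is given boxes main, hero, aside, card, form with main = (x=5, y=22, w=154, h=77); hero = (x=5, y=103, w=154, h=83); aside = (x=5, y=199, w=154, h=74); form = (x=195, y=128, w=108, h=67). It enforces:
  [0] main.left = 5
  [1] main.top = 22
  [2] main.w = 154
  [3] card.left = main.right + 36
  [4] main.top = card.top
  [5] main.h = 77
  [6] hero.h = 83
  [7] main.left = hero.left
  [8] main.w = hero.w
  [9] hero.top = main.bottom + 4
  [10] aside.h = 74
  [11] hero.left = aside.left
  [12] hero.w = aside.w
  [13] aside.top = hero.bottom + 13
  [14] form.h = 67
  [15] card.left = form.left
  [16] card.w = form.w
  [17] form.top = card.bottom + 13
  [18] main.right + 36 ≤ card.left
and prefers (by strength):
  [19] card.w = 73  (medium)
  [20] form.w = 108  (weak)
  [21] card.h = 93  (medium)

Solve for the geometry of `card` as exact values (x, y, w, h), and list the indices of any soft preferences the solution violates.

1. card.x = 195  [card.left = main.right + 36]
2. card.y = 22  [main.top = card.top]
3. card.w = 108  [card.w = form.w]
4. card.h = 93  [form.top = card.bottom + 13]

card = (x=195, y=22, w=108, h=93)
violated soft preferences: 19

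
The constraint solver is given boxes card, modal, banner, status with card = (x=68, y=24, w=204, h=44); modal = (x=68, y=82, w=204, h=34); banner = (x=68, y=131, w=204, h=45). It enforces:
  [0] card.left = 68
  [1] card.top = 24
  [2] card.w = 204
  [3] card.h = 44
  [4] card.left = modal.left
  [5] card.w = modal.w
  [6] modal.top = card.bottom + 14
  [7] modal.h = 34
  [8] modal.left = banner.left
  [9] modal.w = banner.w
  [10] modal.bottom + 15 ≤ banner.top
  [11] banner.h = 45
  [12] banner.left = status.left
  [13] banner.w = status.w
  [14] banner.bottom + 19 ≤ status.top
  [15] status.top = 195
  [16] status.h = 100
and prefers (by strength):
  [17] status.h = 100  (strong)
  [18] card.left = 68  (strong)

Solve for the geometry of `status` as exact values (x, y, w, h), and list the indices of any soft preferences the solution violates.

status = (x=68, y=195, w=204, h=100)
violated soft preferences: none

1. status.x = 68  [banner.left = status.left]
2. status.w = 204  [banner.w = status.w]
3. status.y = 195  [status.top = 195]
4. status.h = 100  [status.h = 100]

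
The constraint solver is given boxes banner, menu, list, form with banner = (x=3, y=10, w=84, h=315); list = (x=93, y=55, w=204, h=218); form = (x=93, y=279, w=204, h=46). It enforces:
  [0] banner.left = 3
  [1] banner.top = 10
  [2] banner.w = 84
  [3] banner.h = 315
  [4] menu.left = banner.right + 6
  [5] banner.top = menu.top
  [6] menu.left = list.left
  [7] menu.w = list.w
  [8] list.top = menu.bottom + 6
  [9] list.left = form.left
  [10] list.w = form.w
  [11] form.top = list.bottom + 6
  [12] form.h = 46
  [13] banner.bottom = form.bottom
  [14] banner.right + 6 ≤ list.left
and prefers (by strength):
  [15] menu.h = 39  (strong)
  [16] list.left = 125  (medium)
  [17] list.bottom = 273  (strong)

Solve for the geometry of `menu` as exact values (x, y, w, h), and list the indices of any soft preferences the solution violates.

menu = (x=93, y=10, w=204, h=39)
violated soft preferences: 16

1. menu.x = 93  [menu.left = banner.right + 6]
2. menu.y = 10  [banner.top = menu.top]
3. menu.w = 204  [menu.w = list.w]
4. menu.h = 39  [list.top = menu.bottom + 6]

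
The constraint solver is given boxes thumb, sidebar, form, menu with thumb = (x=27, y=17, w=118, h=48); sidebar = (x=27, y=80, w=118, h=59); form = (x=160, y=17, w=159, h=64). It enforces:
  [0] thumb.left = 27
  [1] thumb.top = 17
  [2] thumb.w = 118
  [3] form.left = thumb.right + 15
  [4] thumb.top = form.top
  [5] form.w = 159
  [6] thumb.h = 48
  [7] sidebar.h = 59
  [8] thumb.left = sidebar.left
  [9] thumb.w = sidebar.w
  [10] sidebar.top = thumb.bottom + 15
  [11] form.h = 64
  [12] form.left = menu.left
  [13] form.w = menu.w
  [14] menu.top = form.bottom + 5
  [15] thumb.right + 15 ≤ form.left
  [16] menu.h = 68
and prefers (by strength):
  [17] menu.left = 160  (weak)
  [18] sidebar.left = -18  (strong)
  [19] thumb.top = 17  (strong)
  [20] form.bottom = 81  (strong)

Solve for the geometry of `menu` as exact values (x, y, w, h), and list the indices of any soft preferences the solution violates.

menu = (x=160, y=86, w=159, h=68)
violated soft preferences: 18

1. menu.x = 160  [form.left = menu.left]
2. menu.w = 159  [form.w = menu.w]
3. menu.y = 86  [menu.top = form.bottom + 5]
4. menu.h = 68  [menu.h = 68]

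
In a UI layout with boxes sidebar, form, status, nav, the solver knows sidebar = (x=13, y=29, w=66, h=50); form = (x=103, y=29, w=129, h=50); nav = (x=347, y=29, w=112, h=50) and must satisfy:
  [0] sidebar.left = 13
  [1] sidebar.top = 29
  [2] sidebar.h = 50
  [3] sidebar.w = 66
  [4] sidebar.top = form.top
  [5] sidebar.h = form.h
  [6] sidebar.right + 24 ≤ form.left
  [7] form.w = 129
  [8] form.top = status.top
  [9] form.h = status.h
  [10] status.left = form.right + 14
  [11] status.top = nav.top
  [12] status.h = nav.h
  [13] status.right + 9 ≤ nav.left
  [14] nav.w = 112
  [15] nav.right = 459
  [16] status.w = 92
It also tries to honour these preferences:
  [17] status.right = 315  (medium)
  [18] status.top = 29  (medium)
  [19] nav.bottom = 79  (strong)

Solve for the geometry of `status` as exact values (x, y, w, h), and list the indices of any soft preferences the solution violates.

1. status.y = 29  [form.top = status.top]
2. status.h = 50  [form.h = status.h]
3. status.x = 246  [status.left = form.right + 14]
4. status.w = 92  [status.w = 92]

status = (x=246, y=29, w=92, h=50)
violated soft preferences: 17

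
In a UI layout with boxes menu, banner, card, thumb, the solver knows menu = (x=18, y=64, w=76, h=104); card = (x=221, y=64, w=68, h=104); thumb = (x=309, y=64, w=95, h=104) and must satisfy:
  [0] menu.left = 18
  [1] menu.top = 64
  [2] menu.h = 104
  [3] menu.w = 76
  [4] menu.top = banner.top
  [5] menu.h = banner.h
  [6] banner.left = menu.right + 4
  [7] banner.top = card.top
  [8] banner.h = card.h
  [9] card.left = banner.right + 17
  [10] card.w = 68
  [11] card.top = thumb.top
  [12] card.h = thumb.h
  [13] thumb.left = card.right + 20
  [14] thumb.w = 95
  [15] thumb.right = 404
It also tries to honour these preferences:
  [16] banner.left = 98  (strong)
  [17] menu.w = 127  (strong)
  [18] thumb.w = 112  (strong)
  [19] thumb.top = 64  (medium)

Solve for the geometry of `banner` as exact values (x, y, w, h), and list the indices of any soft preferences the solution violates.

1. banner.y = 64  [menu.top = banner.top]
2. banner.h = 104  [menu.h = banner.h]
3. banner.x = 98  [banner.left = menu.right + 4]
4. banner.w = 106  [card.left = banner.right + 17]

banner = (x=98, y=64, w=106, h=104)
violated soft preferences: 17, 18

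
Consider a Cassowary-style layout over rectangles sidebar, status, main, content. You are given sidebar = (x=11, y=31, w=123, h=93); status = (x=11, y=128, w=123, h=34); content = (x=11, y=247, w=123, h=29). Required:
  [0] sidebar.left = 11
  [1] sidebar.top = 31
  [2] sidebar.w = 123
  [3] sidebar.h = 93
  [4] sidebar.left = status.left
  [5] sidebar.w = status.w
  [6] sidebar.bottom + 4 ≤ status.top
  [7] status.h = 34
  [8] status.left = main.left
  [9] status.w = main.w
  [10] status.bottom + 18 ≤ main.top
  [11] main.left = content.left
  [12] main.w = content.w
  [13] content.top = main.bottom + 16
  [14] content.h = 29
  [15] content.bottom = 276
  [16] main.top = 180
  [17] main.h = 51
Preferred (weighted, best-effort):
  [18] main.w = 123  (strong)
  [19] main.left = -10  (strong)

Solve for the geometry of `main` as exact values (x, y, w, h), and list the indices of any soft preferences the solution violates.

main = (x=11, y=180, w=123, h=51)
violated soft preferences: 19

1. main.x = 11  [status.left = main.left]
2. main.w = 123  [status.w = main.w]
3. main.y = 180  [main.top = 180]
4. main.h = 51  [main.h = 51]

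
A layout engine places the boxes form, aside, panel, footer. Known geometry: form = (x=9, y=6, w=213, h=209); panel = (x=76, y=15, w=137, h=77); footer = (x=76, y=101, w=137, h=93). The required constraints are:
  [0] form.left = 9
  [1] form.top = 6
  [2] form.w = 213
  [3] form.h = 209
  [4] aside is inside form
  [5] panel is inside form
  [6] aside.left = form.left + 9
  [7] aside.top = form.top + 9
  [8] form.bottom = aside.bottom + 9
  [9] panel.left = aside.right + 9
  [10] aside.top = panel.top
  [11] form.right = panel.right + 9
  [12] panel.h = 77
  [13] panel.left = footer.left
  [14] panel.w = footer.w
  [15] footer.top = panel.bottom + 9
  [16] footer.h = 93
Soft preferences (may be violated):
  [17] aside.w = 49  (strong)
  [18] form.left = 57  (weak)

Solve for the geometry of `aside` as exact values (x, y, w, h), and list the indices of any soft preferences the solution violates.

aside = (x=18, y=15, w=49, h=191)
violated soft preferences: 18

1. aside.x = 18  [aside.left = form.left + 9]
2. aside.y = 15  [aside.top = form.top + 9]
3. aside.h = 191  [form.bottom = aside.bottom + 9]
4. aside.w = 49  [panel.left = aside.right + 9]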